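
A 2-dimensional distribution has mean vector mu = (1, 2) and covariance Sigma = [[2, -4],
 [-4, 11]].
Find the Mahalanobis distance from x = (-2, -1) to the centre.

Step 1 — centre the observation: (x - mu) = (-3, -3).

Step 2 — invert Sigma. det(Sigma) = 2·11 - (-4)² = 6.
  Sigma^{-1} = (1/det) · [[d, -b], [-b, a]] = [[1.8333, 0.6667],
 [0.6667, 0.3333]].

Step 3 — form the quadratic (x - mu)^T · Sigma^{-1} · (x - mu):
  Sigma^{-1} · (x - mu) = (-7.5, -3).
  (x - mu)^T · [Sigma^{-1} · (x - mu)] = (-3)·(-7.5) + (-3)·(-3) = 31.5.

Step 4 — take square root: d = √(31.5) ≈ 5.6125.

d(x, mu) = √(31.5) ≈ 5.6125


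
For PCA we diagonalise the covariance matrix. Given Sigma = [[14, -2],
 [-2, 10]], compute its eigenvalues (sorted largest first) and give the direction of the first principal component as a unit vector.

Step 1 — characteristic polynomial of 2×2 Sigma:
  det(Sigma - λI) = λ² - trace · λ + det = 0.
  trace = 14 + 10 = 24, det = 14·10 - (-2)² = 136.
Step 2 — discriminant:
  Δ = trace² - 4·det = 576 - 544 = 32.
Step 3 — eigenvalues:
  λ = (trace ± √Δ)/2 = (24 ± 5.6569)/2,
  λ_1 = 14.8284,  λ_2 = 9.1716.

Step 4 — unit eigenvector for λ_1: solve (Sigma - λ_1 I)v = 0. First row:
  (14 - 14.8284)·v_x + (-2)·v_y = 0, i.e. (-0.8284)·v_x + (-2)·v_y = 0,
  so v ∝ (b, λ_1 - a) = (-2, 0.8284); multiply by -1 so the first entry is positive: u = (2, -0.8284).
  ||u|| = √((2)² + (-0.8284)²) = √(4.6863) ≈ 2.1648,
  v_1 = u/||u|| ≈ (0.9239, -0.3827) (||v_1|| = 1).

λ_1 = 14.8284,  λ_2 = 9.1716;  v_1 ≈ (0.9239, -0.3827)


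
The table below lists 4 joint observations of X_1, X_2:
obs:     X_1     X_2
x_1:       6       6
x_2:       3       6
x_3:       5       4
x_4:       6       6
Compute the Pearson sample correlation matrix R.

Step 1 — column means:
  mean(X_1) = (6 + 3 + 5 + 6) / 4 = 20/4 = 5
  mean(X_2) = (6 + 6 + 4 + 6) / 4 = 22/4 = 5.5

Step 2 — sample variances and covariances s[i,j] = (1/(n-1)) · Σ_k (x_{k,i} - mean_i) · (x_{k,j} - mean_j), with n-1 = 3:
  s[X_1,X_1] = ((1)·(1) + (-2)·(-2) + (0)·(0) + (1)·(1)) / 3 = 6/3 = 2
  s[X_1,X_2] = ((1)·(0.5) + (-2)·(0.5) + (0)·(-1.5) + (1)·(0.5)) / 3 = 0/3 = 0
  s[X_2,X_2] = ((0.5)·(0.5) + (0.5)·(0.5) + (-1.5)·(-1.5) + (0.5)·(0.5)) / 3 = 3/3 = 1
  Sample standard deviations s_i = √(s[i,i]):
  s(X_1) = √(2) = 1.4142
  s(X_2) = √(1) = 1

Step 3 — r_{ij} = s_{ij} / (s_i · s_j):
  r[X_1,X_1] = 1 (diagonal).
  r[X_1,X_2] = 0 / (1.4142 · 1) = 0 / 1.4142 = 0
  r[X_2,X_2] = 1 (diagonal).

R is symmetric with unit diagonal. Assembling:

R = [[1, 0],
 [0, 1]]


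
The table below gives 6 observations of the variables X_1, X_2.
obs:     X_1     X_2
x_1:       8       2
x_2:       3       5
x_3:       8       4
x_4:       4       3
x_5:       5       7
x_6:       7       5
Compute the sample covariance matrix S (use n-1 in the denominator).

Step 1 — column means:
  mean(X_1) = (8 + 3 + 8 + 4 + 5 + 7) / 6 = 35/6 = 5.8333
  mean(X_2) = (2 + 5 + 4 + 3 + 7 + 5) / 6 = 26/6 = 4.3333

Step 2 — sample covariance S[i,j] = (1/(n-1)) · Σ_k (x_{k,i} - mean_i) · (x_{k,j} - mean_j), with n-1 = 5.
  S[X_1,X_1] = ((2.1667)·(2.1667) + (-2.8333)·(-2.8333) + (2.1667)·(2.1667) + (-1.8333)·(-1.8333) + (-0.8333)·(-0.8333) + (1.1667)·(1.1667)) / 5 = 22.8333/5 = 4.5667
  S[X_1,X_2] = ((2.1667)·(-2.3333) + (-2.8333)·(0.6667) + (2.1667)·(-0.3333) + (-1.8333)·(-1.3333) + (-0.8333)·(2.6667) + (1.1667)·(0.6667)) / 5 = -6.6667/5 = -1.3333
  S[X_2,X_2] = ((-2.3333)·(-2.3333) + (0.6667)·(0.6667) + (-0.3333)·(-0.3333) + (-1.3333)·(-1.3333) + (2.6667)·(2.6667) + (0.6667)·(0.6667)) / 5 = 15.3333/5 = 3.0667

S is symmetric (S[j,i] = S[i,j]). Assembling:

S = [[4.5667, -1.3333],
 [-1.3333, 3.0667]]


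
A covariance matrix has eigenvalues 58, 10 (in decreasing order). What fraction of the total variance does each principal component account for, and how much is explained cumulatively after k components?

Step 1 — total variance = trace(Sigma) = Σ λ_i = 58 + 10 = 68.

Step 2 — fraction explained by component i = λ_i / Σ λ:
  PC1: 58/68 = 0.8529
  PC2: 10/68 = 0.1471

Step 3 — cumulative fraction after k components = (λ_1 + ... + λ_k) / Σ λ:
  k = 1: 58/68 = 0.8529
  k = 2: (58 + 10)/68 = 68/68 = 1

Summary (fraction, with percent):

explained: PC1 0.8529 (85.29%), PC2 0.1471 (14.71%);  cumulative: 0.8529, 1


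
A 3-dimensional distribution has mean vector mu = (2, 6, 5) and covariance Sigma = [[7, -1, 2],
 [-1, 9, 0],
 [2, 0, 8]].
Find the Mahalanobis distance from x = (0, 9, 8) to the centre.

Step 1 — centre the observation: (x - mu) = (-2, 3, 3).

Step 2 — invert Sigma (cofactor / det for 3×3, or solve directly):
  Sigma^{-1} = [[0.1565, 0.0174, -0.0391],
 [0.0174, 0.113, -0.0043],
 [-0.0391, -0.0043, 0.1348]].

Step 3 — form the quadratic (x - mu)^T · Sigma^{-1} · (x - mu):
  Sigma^{-1} · (x - mu) = (-0.3783, 0.2913, 0.4696).
  (x - mu)^T · [Sigma^{-1} · (x - mu)] = (-2)·(-0.3783) + (3)·(0.2913) + (3)·(0.4696) = 3.0391.

Step 4 — take square root: d = √(3.0391) ≈ 1.7433.

d(x, mu) = √(3.0391) ≈ 1.7433


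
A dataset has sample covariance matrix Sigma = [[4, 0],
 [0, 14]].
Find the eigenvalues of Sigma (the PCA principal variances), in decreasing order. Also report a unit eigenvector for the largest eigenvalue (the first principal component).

Step 1 — characteristic polynomial of 2×2 Sigma:
  det(Sigma - λI) = λ² - trace · λ + det = 0.
  trace = 4 + 14 = 18, det = 4·14 - (0)² = 56.
Step 2 — discriminant:
  Δ = trace² - 4·det = 324 - 224 = 100.
Step 3 — eigenvalues:
  λ = (trace ± √Δ)/2 = (18 ± 10)/2,
  λ_1 = 14,  λ_2 = 4.

Step 4 — unit eigenvector for λ_1: Sigma is diagonal, so its eigenvectors are the coordinate axes. λ_1 = 14 is the diagonal entry on the second coordinate axis, hence
  v_1 = (0, 1) (||v_1|| = 1).

λ_1 = 14,  λ_2 = 4;  v_1 ≈ (0, 1)


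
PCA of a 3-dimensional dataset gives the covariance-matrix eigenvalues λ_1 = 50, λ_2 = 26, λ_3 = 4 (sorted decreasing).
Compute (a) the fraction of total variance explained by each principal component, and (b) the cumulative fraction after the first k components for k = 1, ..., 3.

Step 1 — total variance = trace(Sigma) = Σ λ_i = 50 + 26 + 4 = 80.

Step 2 — fraction explained by component i = λ_i / Σ λ:
  PC1: 50/80 = 0.625
  PC2: 26/80 = 0.325
  PC3: 4/80 = 0.05

Step 3 — cumulative fraction after k components = (λ_1 + ... + λ_k) / Σ λ:
  k = 1: 50/80 = 0.625
  k = 2: (50 + 26)/80 = 76/80 = 0.95
  k = 3: (50 + 26 + 4)/80 = 80/80 = 1

Summary (fraction, with percent):

explained: PC1 0.625 (62.5%), PC2 0.325 (32.5%), PC3 0.05 (5%);  cumulative: 0.625, 0.95, 1


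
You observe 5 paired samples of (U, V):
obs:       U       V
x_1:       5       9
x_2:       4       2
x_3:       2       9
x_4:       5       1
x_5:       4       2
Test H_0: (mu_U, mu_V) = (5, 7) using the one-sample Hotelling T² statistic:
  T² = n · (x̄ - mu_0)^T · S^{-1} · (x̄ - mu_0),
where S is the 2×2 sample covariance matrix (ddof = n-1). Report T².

Step 1 — sample mean vector:
  mean(U) = (5 + 4 + 2 + 5 + 4) / 5 = 20/5 = 4
  mean(V) = (9 + 2 + 9 + 1 + 2) / 5 = 23/5 = 4.6
  x̄ = (4, 4.6),  deviation x̄ - mu_0 = (4, 4.6) - (5, 7) = (-1, -2.4).

Step 2 — sample covariance matrix, S[i,j] = (1/(n-1)) · Σ_k (x_{k,i} - mean_i) · (x_{k,j} - mean_j), divisor n-1 = 4:
  S[U,U] = ((1)·(1) + (0)·(0) + (-2)·(-2) + (1)·(1) + (0)·(0)) / 4 = 6/4 = 1.5
  S[U,V] = ((1)·(4.4) + (0)·(-2.6) + (-2)·(4.4) + (1)·(-3.6) + (0)·(-2.6)) / 4 = -8/4 = -2
  S[V,V] = ((4.4)·(4.4) + (-2.6)·(-2.6) + (4.4)·(4.4) + (-3.6)·(-3.6) + (-2.6)·(-2.6)) / 4 = 65.2/4 = 16.3
  S = [[1.5, -2],
 [-2, 16.3]].

Step 3 — invert S. det(S) = 1.5·16.3 - (-2)² = 20.45.
  S^{-1} = (1/det) · [[d, -b], [-b, a]] = [[0.7971, 0.0978],
 [0.0978, 0.0733]].

Step 4 — quadratic form (x̄ - mu_0)^T · S^{-1} · (x̄ - mu_0):
  S^{-1} · (x̄ - mu_0) = (-1.0318, -0.2738),
  (x̄ - mu_0)^T · [...] = (-1)·(-1.0318) + (-2.4)·(-0.2738) = 1.689.

Step 5 — scale by n: T² = 5 · 1.689 = 8.445.

T² ≈ 8.445


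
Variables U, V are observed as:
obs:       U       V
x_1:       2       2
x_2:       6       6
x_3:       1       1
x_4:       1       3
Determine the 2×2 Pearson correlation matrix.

Step 1 — column means:
  mean(U) = (2 + 6 + 1 + 1) / 4 = 10/4 = 2.5
  mean(V) = (2 + 6 + 1 + 3) / 4 = 12/4 = 3

Step 2 — sample variances and covariances s[i,j] = (1/(n-1)) · Σ_k (x_{k,i} - mean_i) · (x_{k,j} - mean_j), with n-1 = 3:
  s[U,U] = ((-0.5)·(-0.5) + (3.5)·(3.5) + (-1.5)·(-1.5) + (-1.5)·(-1.5)) / 3 = 17/3 = 5.6667
  s[U,V] = ((-0.5)·(-1) + (3.5)·(3) + (-1.5)·(-2) + (-1.5)·(0)) / 3 = 14/3 = 4.6667
  s[V,V] = ((-1)·(-1) + (3)·(3) + (-2)·(-2) + (0)·(0)) / 3 = 14/3 = 4.6667
  Sample standard deviations s_i = √(s[i,i]):
  s(U) = √(5.6667) = 2.3805
  s(V) = √(4.6667) = 2.1602

Step 3 — r_{ij} = s_{ij} / (s_i · s_j):
  r[U,U] = 1 (diagonal).
  r[U,V] = 4.6667 / (2.3805 · 2.1602) = 4.6667 / 5.1424 = 0.9075
  r[V,V] = 1 (diagonal).

R is symmetric with unit diagonal. Assembling:

R = [[1, 0.9075],
 [0.9075, 1]]


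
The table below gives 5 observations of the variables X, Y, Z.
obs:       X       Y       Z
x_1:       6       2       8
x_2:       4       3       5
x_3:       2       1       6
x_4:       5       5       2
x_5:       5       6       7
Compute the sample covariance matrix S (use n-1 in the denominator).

Step 1 — column means:
  mean(X) = (6 + 4 + 2 + 5 + 5) / 5 = 22/5 = 4.4
  mean(Y) = (2 + 3 + 1 + 5 + 6) / 5 = 17/5 = 3.4
  mean(Z) = (8 + 5 + 6 + 2 + 7) / 5 = 28/5 = 5.6

Step 2 — sample covariance S[i,j] = (1/(n-1)) · Σ_k (x_{k,i} - mean_i) · (x_{k,j} - mean_j), with n-1 = 4.
  S[X,X] = ((1.6)·(1.6) + (-0.4)·(-0.4) + (-2.4)·(-2.4) + (0.6)·(0.6) + (0.6)·(0.6)) / 4 = 9.2/4 = 2.3
  S[X,Y] = ((1.6)·(-1.4) + (-0.4)·(-0.4) + (-2.4)·(-2.4) + (0.6)·(1.6) + (0.6)·(2.6)) / 4 = 6.2/4 = 1.55
  S[X,Z] = ((1.6)·(2.4) + (-0.4)·(-0.6) + (-2.4)·(0.4) + (0.6)·(-3.6) + (0.6)·(1.4)) / 4 = 1.8/4 = 0.45
  S[Y,Y] = ((-1.4)·(-1.4) + (-0.4)·(-0.4) + (-2.4)·(-2.4) + (1.6)·(1.6) + (2.6)·(2.6)) / 4 = 17.2/4 = 4.3
  S[Y,Z] = ((-1.4)·(2.4) + (-0.4)·(-0.6) + (-2.4)·(0.4) + (1.6)·(-3.6) + (2.6)·(1.4)) / 4 = -6.2/4 = -1.55
  S[Z,Z] = ((2.4)·(2.4) + (-0.6)·(-0.6) + (0.4)·(0.4) + (-3.6)·(-3.6) + (1.4)·(1.4)) / 4 = 21.2/4 = 5.3

S is symmetric (S[j,i] = S[i,j]). Assembling:

S = [[2.3, 1.55, 0.45],
 [1.55, 4.3, -1.55],
 [0.45, -1.55, 5.3]]


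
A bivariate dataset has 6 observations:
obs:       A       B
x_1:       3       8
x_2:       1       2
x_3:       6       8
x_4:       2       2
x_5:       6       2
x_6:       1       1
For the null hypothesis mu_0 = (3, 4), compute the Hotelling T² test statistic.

Step 1 — sample mean vector:
  mean(A) = (3 + 1 + 6 + 2 + 6 + 1) / 6 = 19/6 = 3.1667
  mean(B) = (8 + 2 + 8 + 2 + 2 + 1) / 6 = 23/6 = 3.8333
  x̄ = (3.1667, 3.8333),  deviation x̄ - mu_0 = (3.1667, 3.8333) - (3, 4) = (0.1667, -0.1667).

Step 2 — sample covariance matrix, S[i,j] = (1/(n-1)) · Σ_k (x_{k,i} - mean_i) · (x_{k,j} - mean_j), divisor n-1 = 5:
  S[A,A] = ((-0.1667)·(-0.1667) + (-2.1667)·(-2.1667) + (2.8333)·(2.8333) + (-1.1667)·(-1.1667) + (2.8333)·(2.8333) + (-2.1667)·(-2.1667)) / 5 = 26.8333/5 = 5.3667
  S[A,B] = ((-0.1667)·(4.1667) + (-2.1667)·(-1.8333) + (2.8333)·(4.1667) + (-1.1667)·(-1.8333) + (2.8333)·(-1.8333) + (-2.1667)·(-2.8333)) / 5 = 18.1667/5 = 3.6333
  S[B,B] = ((4.1667)·(4.1667) + (-1.8333)·(-1.8333) + (4.1667)·(4.1667) + (-1.8333)·(-1.8333) + (-1.8333)·(-1.8333) + (-2.8333)·(-2.8333)) / 5 = 52.8333/5 = 10.5667
  S = [[5.3667, 3.6333],
 [3.6333, 10.5667]].

Step 3 — invert S. det(S) = 5.3667·10.5667 - (3.6333)² = 43.5067.
  S^{-1} = (1/det) · [[d, -b], [-b, a]] = [[0.2429, -0.0835],
 [-0.0835, 0.1234]].

Step 4 — quadratic form (x̄ - mu_0)^T · S^{-1} · (x̄ - mu_0):
  S^{-1} · (x̄ - mu_0) = (0.0544, -0.0345),
  (x̄ - mu_0)^T · [...] = (0.1667)·(0.0544) + (-0.1667)·(-0.0345) = 0.0148.

Step 5 — scale by n: T² = 6 · 0.0148 = 0.0889.

T² ≈ 0.0889


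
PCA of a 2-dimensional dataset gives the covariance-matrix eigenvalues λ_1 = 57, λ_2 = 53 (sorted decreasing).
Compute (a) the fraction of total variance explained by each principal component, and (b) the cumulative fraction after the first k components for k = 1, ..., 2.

Step 1 — total variance = trace(Sigma) = Σ λ_i = 57 + 53 = 110.

Step 2 — fraction explained by component i = λ_i / Σ λ:
  PC1: 57/110 = 0.5182
  PC2: 53/110 = 0.4818

Step 3 — cumulative fraction after k components = (λ_1 + ... + λ_k) / Σ λ:
  k = 1: 57/110 = 0.5182
  k = 2: (57 + 53)/110 = 110/110 = 1

Summary (fraction, with percent):

explained: PC1 0.5182 (51.82%), PC2 0.4818 (48.18%);  cumulative: 0.5182, 1


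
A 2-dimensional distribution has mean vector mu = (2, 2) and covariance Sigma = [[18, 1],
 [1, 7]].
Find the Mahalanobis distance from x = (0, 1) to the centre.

Step 1 — centre the observation: (x - mu) = (-2, -1).

Step 2 — invert Sigma. det(Sigma) = 18·7 - (1)² = 125.
  Sigma^{-1} = (1/det) · [[d, -b], [-b, a]] = [[0.056, -0.008],
 [-0.008, 0.144]].

Step 3 — form the quadratic (x - mu)^T · Sigma^{-1} · (x - mu):
  Sigma^{-1} · (x - mu) = (-0.104, -0.128).
  (x - mu)^T · [Sigma^{-1} · (x - mu)] = (-2)·(-0.104) + (-1)·(-0.128) = 0.336.

Step 4 — take square root: d = √(0.336) ≈ 0.5797.

d(x, mu) = √(0.336) ≈ 0.5797


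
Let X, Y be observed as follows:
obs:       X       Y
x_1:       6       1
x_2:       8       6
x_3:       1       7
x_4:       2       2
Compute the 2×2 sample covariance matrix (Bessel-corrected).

Step 1 — column means:
  mean(X) = (6 + 8 + 1 + 2) / 4 = 17/4 = 4.25
  mean(Y) = (1 + 6 + 7 + 2) / 4 = 16/4 = 4

Step 2 — sample covariance S[i,j] = (1/(n-1)) · Σ_k (x_{k,i} - mean_i) · (x_{k,j} - mean_j), with n-1 = 3.
  S[X,X] = ((1.75)·(1.75) + (3.75)·(3.75) + (-3.25)·(-3.25) + (-2.25)·(-2.25)) / 3 = 32.75/3 = 10.9167
  S[X,Y] = ((1.75)·(-3) + (3.75)·(2) + (-3.25)·(3) + (-2.25)·(-2)) / 3 = -3/3 = -1
  S[Y,Y] = ((-3)·(-3) + (2)·(2) + (3)·(3) + (-2)·(-2)) / 3 = 26/3 = 8.6667

S is symmetric (S[j,i] = S[i,j]). Assembling:

S = [[10.9167, -1],
 [-1, 8.6667]]


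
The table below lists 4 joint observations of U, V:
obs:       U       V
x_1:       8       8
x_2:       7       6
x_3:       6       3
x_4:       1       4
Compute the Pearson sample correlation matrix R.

Step 1 — column means:
  mean(U) = (8 + 7 + 6 + 1) / 4 = 22/4 = 5.5
  mean(V) = (8 + 6 + 3 + 4) / 4 = 21/4 = 5.25

Step 2 — sample variances and covariances s[i,j] = (1/(n-1)) · Σ_k (x_{k,i} - mean_i) · (x_{k,j} - mean_j), with n-1 = 3:
  s[U,U] = ((2.5)·(2.5) + (1.5)·(1.5) + (0.5)·(0.5) + (-4.5)·(-4.5)) / 3 = 29/3 = 9.6667
  s[U,V] = ((2.5)·(2.75) + (1.5)·(0.75) + (0.5)·(-2.25) + (-4.5)·(-1.25)) / 3 = 12.5/3 = 4.1667
  s[V,V] = ((2.75)·(2.75) + (0.75)·(0.75) + (-2.25)·(-2.25) + (-1.25)·(-1.25)) / 3 = 14.75/3 = 4.9167
  Sample standard deviations s_i = √(s[i,i]):
  s(U) = √(9.6667) = 3.1091
  s(V) = √(4.9167) = 2.2174

Step 3 — r_{ij} = s_{ij} / (s_i · s_j):
  r[U,U] = 1 (diagonal).
  r[U,V] = 4.1667 / (3.1091 · 2.2174) = 4.1667 / 6.894 = 0.6044
  r[V,V] = 1 (diagonal).

R is symmetric with unit diagonal. Assembling:

R = [[1, 0.6044],
 [0.6044, 1]]


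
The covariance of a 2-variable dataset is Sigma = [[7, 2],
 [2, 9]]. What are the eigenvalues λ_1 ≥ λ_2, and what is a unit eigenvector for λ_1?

Step 1 — characteristic polynomial of 2×2 Sigma:
  det(Sigma - λI) = λ² - trace · λ + det = 0.
  trace = 7 + 9 = 16, det = 7·9 - (2)² = 59.
Step 2 — discriminant:
  Δ = trace² - 4·det = 256 - 236 = 20.
Step 3 — eigenvalues:
  λ = (trace ± √Δ)/2 = (16 ± 4.4721)/2,
  λ_1 = 10.2361,  λ_2 = 5.7639.

Step 4 — unit eigenvector for λ_1: solve (Sigma - λ_1 I)v = 0. First row:
  (7 - 10.2361)·v_x + (2)·v_y = 0, i.e. (-3.2361)·v_x + (2)·v_y = 0,
  so v ∝ (b, λ_1 - a) = (2, 3.2361) = u.
  ||u|| = √((2)² + (3.2361)²) = √(14.4721) ≈ 3.8042,
  v_1 = u/||u|| ≈ (0.5257, 0.8507) (||v_1|| = 1).

λ_1 = 10.2361,  λ_2 = 5.7639;  v_1 ≈ (0.5257, 0.8507)


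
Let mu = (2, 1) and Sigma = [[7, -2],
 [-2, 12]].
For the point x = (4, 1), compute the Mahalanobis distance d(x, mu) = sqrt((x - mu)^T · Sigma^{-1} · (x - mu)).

Step 1 — centre the observation: (x - mu) = (2, 0).

Step 2 — invert Sigma. det(Sigma) = 7·12 - (-2)² = 80.
  Sigma^{-1} = (1/det) · [[d, -b], [-b, a]] = [[0.15, 0.025],
 [0.025, 0.0875]].

Step 3 — form the quadratic (x - mu)^T · Sigma^{-1} · (x - mu):
  Sigma^{-1} · (x - mu) = (0.3, 0.05).
  (x - mu)^T · [Sigma^{-1} · (x - mu)] = (2)·(0.3) + (0)·(0.05) = 0.6.

Step 4 — take square root: d = √(0.6) ≈ 0.7746.

d(x, mu) = √(0.6) ≈ 0.7746


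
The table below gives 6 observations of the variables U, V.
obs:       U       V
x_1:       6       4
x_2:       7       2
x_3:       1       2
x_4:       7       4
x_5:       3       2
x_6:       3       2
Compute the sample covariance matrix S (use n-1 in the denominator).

Step 1 — column means:
  mean(U) = (6 + 7 + 1 + 7 + 3 + 3) / 6 = 27/6 = 4.5
  mean(V) = (4 + 2 + 2 + 4 + 2 + 2) / 6 = 16/6 = 2.6667

Step 2 — sample covariance S[i,j] = (1/(n-1)) · Σ_k (x_{k,i} - mean_i) · (x_{k,j} - mean_j), with n-1 = 5.
  S[U,U] = ((1.5)·(1.5) + (2.5)·(2.5) + (-3.5)·(-3.5) + (2.5)·(2.5) + (-1.5)·(-1.5) + (-1.5)·(-1.5)) / 5 = 31.5/5 = 6.3
  S[U,V] = ((1.5)·(1.3333) + (2.5)·(-0.6667) + (-3.5)·(-0.6667) + (2.5)·(1.3333) + (-1.5)·(-0.6667) + (-1.5)·(-0.6667)) / 5 = 8/5 = 1.6
  S[V,V] = ((1.3333)·(1.3333) + (-0.6667)·(-0.6667) + (-0.6667)·(-0.6667) + (1.3333)·(1.3333) + (-0.6667)·(-0.6667) + (-0.6667)·(-0.6667)) / 5 = 5.3333/5 = 1.0667

S is symmetric (S[j,i] = S[i,j]). Assembling:

S = [[6.3, 1.6],
 [1.6, 1.0667]]


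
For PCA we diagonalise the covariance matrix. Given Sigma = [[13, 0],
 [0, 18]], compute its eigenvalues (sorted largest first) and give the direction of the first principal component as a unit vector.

Step 1 — characteristic polynomial of 2×2 Sigma:
  det(Sigma - λI) = λ² - trace · λ + det = 0.
  trace = 13 + 18 = 31, det = 13·18 - (0)² = 234.
Step 2 — discriminant:
  Δ = trace² - 4·det = 961 - 936 = 25.
Step 3 — eigenvalues:
  λ = (trace ± √Δ)/2 = (31 ± 5)/2,
  λ_1 = 18,  λ_2 = 13.

Step 4 — unit eigenvector for λ_1: Sigma is diagonal, so its eigenvectors are the coordinate axes. λ_1 = 18 is the diagonal entry on the second coordinate axis, hence
  v_1 = (0, 1) (||v_1|| = 1).

λ_1 = 18,  λ_2 = 13;  v_1 ≈ (0, 1)


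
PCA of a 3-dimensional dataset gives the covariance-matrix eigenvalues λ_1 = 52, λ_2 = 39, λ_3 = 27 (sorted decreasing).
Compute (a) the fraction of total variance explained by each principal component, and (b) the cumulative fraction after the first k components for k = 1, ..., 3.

Step 1 — total variance = trace(Sigma) = Σ λ_i = 52 + 39 + 27 = 118.

Step 2 — fraction explained by component i = λ_i / Σ λ:
  PC1: 52/118 = 0.4407
  PC2: 39/118 = 0.3305
  PC3: 27/118 = 0.2288

Step 3 — cumulative fraction after k components = (λ_1 + ... + λ_k) / Σ λ:
  k = 1: 52/118 = 0.4407
  k = 2: (52 + 39)/118 = 91/118 = 0.7712
  k = 3: (52 + 39 + 27)/118 = 118/118 = 1

Summary (fraction, with percent):

explained: PC1 0.4407 (44.07%), PC2 0.3305 (33.05%), PC3 0.2288 (22.88%);  cumulative: 0.4407, 0.7712, 1


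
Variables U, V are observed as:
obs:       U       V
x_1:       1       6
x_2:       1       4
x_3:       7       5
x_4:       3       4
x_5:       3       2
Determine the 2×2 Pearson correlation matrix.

Step 1 — column means:
  mean(U) = (1 + 1 + 7 + 3 + 3) / 5 = 15/5 = 3
  mean(V) = (6 + 4 + 5 + 4 + 2) / 5 = 21/5 = 4.2

Step 2 — sample variances and covariances s[i,j] = (1/(n-1)) · Σ_k (x_{k,i} - mean_i) · (x_{k,j} - mean_j), with n-1 = 4:
  s[U,U] = ((-2)·(-2) + (-2)·(-2) + (4)·(4) + (0)·(0) + (0)·(0)) / 4 = 24/4 = 6
  s[U,V] = ((-2)·(1.8) + (-2)·(-0.2) + (4)·(0.8) + (0)·(-0.2) + (0)·(-2.2)) / 4 = 0/4 = 0
  s[V,V] = ((1.8)·(1.8) + (-0.2)·(-0.2) + (0.8)·(0.8) + (-0.2)·(-0.2) + (-2.2)·(-2.2)) / 4 = 8.8/4 = 2.2
  Sample standard deviations s_i = √(s[i,i]):
  s(U) = √(6) = 2.4495
  s(V) = √(2.2) = 1.4832

Step 3 — r_{ij} = s_{ij} / (s_i · s_j):
  r[U,U] = 1 (diagonal).
  r[U,V] = 0 / (2.4495 · 1.4832) = 0 / 3.6332 = 0
  r[V,V] = 1 (diagonal).

R is symmetric with unit diagonal. Assembling:

R = [[1, 0],
 [0, 1]]


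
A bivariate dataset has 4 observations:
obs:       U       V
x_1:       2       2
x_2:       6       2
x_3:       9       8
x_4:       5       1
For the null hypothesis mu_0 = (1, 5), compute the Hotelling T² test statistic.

Step 1 — sample mean vector:
  mean(U) = (2 + 6 + 9 + 5) / 4 = 22/4 = 5.5
  mean(V) = (2 + 2 + 8 + 1) / 4 = 13/4 = 3.25
  x̄ = (5.5, 3.25),  deviation x̄ - mu_0 = (5.5, 3.25) - (1, 5) = (4.5, -1.75).

Step 2 — sample covariance matrix, S[i,j] = (1/(n-1)) · Σ_k (x_{k,i} - mean_i) · (x_{k,j} - mean_j), divisor n-1 = 3:
  S[U,U] = ((-3.5)·(-3.5) + (0.5)·(0.5) + (3.5)·(3.5) + (-0.5)·(-0.5)) / 3 = 25/3 = 8.3333
  S[U,V] = ((-3.5)·(-1.25) + (0.5)·(-1.25) + (3.5)·(4.75) + (-0.5)·(-2.25)) / 3 = 21.5/3 = 7.1667
  S[V,V] = ((-1.25)·(-1.25) + (-1.25)·(-1.25) + (4.75)·(4.75) + (-2.25)·(-2.25)) / 3 = 30.75/3 = 10.25
  S = [[8.3333, 7.1667],
 [7.1667, 10.25]].

Step 3 — invert S. det(S) = 8.3333·10.25 - (7.1667)² = 34.0556.
  S^{-1} = (1/det) · [[d, -b], [-b, a]] = [[0.301, -0.2104],
 [-0.2104, 0.2447]].

Step 4 — quadratic form (x̄ - mu_0)^T · S^{-1} · (x̄ - mu_0):
  S^{-1} · (x̄ - mu_0) = (1.7227, -1.3752),
  (x̄ - mu_0)^T · [...] = (4.5)·(1.7227) + (-1.75)·(-1.3752) = 10.1586.

Step 5 — scale by n: T² = 4 · 10.1586 = 40.6346.

T² ≈ 40.6346


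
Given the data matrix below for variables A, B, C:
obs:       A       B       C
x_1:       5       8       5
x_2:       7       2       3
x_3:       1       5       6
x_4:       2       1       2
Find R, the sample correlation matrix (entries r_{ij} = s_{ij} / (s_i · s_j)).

Step 1 — column means:
  mean(A) = (5 + 7 + 1 + 2) / 4 = 15/4 = 3.75
  mean(B) = (8 + 2 + 5 + 1) / 4 = 16/4 = 4
  mean(C) = (5 + 3 + 6 + 2) / 4 = 16/4 = 4

Step 2 — sample variances and covariances s[i,j] = (1/(n-1)) · Σ_k (x_{k,i} - mean_i) · (x_{k,j} - mean_j), with n-1 = 3:
  s[A,A] = ((1.25)·(1.25) + (3.25)·(3.25) + (-2.75)·(-2.75) + (-1.75)·(-1.75)) / 3 = 22.75/3 = 7.5833
  s[A,B] = ((1.25)·(4) + (3.25)·(-2) + (-2.75)·(1) + (-1.75)·(-3)) / 3 = 1/3 = 0.3333
  s[A,C] = ((1.25)·(1) + (3.25)·(-1) + (-2.75)·(2) + (-1.75)·(-2)) / 3 = -4/3 = -1.3333
  s[B,B] = ((4)·(4) + (-2)·(-2) + (1)·(1) + (-3)·(-3)) / 3 = 30/3 = 10
  s[B,C] = ((4)·(1) + (-2)·(-1) + (1)·(2) + (-3)·(-2)) / 3 = 14/3 = 4.6667
  s[C,C] = ((1)·(1) + (-1)·(-1) + (2)·(2) + (-2)·(-2)) / 3 = 10/3 = 3.3333
  Sample standard deviations s_i = √(s[i,i]):
  s(A) = √(7.5833) = 2.7538
  s(B) = √(10) = 3.1623
  s(C) = √(3.3333) = 1.8257

Step 3 — r_{ij} = s_{ij} / (s_i · s_j):
  r[A,A] = 1 (diagonal).
  r[A,B] = 0.3333 / (2.7538 · 3.1623) = 0.3333 / 8.7082 = 0.0383
  r[A,C] = -1.3333 / (2.7538 · 1.8257) = -1.3333 / 5.0277 = -0.2652
  r[B,B] = 1 (diagonal).
  r[B,C] = 4.6667 / (3.1623 · 1.8257) = 4.6667 / 5.7735 = 0.8083
  r[C,C] = 1 (diagonal).

R is symmetric with unit diagonal. Assembling:

R = [[1, 0.0383, -0.2652],
 [0.0383, 1, 0.8083],
 [-0.2652, 0.8083, 1]]


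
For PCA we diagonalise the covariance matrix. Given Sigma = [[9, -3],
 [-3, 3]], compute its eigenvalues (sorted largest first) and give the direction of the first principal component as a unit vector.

Step 1 — characteristic polynomial of 2×2 Sigma:
  det(Sigma - λI) = λ² - trace · λ + det = 0.
  trace = 9 + 3 = 12, det = 9·3 - (-3)² = 18.
Step 2 — discriminant:
  Δ = trace² - 4·det = 144 - 72 = 72.
Step 3 — eigenvalues:
  λ = (trace ± √Δ)/2 = (12 ± 8.4853)/2,
  λ_1 = 10.2426,  λ_2 = 1.7574.

Step 4 — unit eigenvector for λ_1: solve (Sigma - λ_1 I)v = 0. First row:
  (9 - 10.2426)·v_x + (-3)·v_y = 0, i.e. (-1.2426)·v_x + (-3)·v_y = 0,
  so v ∝ (b, λ_1 - a) = (-3, 1.2426); multiply by -1 so the first entry is positive: u = (3, -1.2426).
  ||u|| = √((3)² + (-1.2426)²) = √(10.5442) ≈ 3.2472,
  v_1 = u/||u|| ≈ (0.9239, -0.3827) (||v_1|| = 1).

λ_1 = 10.2426,  λ_2 = 1.7574;  v_1 ≈ (0.9239, -0.3827)


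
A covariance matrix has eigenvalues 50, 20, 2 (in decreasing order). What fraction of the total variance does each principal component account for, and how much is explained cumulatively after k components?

Step 1 — total variance = trace(Sigma) = Σ λ_i = 50 + 20 + 2 = 72.

Step 2 — fraction explained by component i = λ_i / Σ λ:
  PC1: 50/72 = 0.6944
  PC2: 20/72 = 0.2778
  PC3: 2/72 = 0.0278

Step 3 — cumulative fraction after k components = (λ_1 + ... + λ_k) / Σ λ:
  k = 1: 50/72 = 0.6944
  k = 2: (50 + 20)/72 = 70/72 = 0.9722
  k = 3: (50 + 20 + 2)/72 = 72/72 = 1

Summary (fraction, with percent):

explained: PC1 0.6944 (69.44%), PC2 0.2778 (27.78%), PC3 0.0278 (2.78%);  cumulative: 0.6944, 0.9722, 1


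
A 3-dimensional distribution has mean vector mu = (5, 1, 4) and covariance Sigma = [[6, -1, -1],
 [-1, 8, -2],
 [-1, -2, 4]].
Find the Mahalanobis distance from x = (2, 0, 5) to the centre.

Step 1 — centre the observation: (x - mu) = (-3, -1, 1).

Step 2 — invert Sigma (cofactor / det for 3×3, or solve directly):
  Sigma^{-1} = [[0.1842, 0.0395, 0.0658],
 [0.0395, 0.1513, 0.0855],
 [0.0658, 0.0855, 0.3092]].

Step 3 — form the quadratic (x - mu)^T · Sigma^{-1} · (x - mu):
  Sigma^{-1} · (x - mu) = (-0.5263, -0.1842, 0.0263).
  (x - mu)^T · [Sigma^{-1} · (x - mu)] = (-3)·(-0.5263) + (-1)·(-0.1842) + (1)·(0.0263) = 1.7895.

Step 4 — take square root: d = √(1.7895) ≈ 1.3377.

d(x, mu) = √(1.7895) ≈ 1.3377


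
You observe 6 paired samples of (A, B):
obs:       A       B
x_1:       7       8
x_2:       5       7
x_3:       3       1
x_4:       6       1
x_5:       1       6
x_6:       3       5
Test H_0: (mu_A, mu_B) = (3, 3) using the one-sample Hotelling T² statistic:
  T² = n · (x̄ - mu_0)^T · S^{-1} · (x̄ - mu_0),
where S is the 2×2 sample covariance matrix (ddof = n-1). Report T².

Step 1 — sample mean vector:
  mean(A) = (7 + 5 + 3 + 6 + 1 + 3) / 6 = 25/6 = 4.1667
  mean(B) = (8 + 7 + 1 + 1 + 6 + 5) / 6 = 28/6 = 4.6667
  x̄ = (4.1667, 4.6667),  deviation x̄ - mu_0 = (4.1667, 4.6667) - (3, 3) = (1.1667, 1.6667).

Step 2 — sample covariance matrix, S[i,j] = (1/(n-1)) · Σ_k (x_{k,i} - mean_i) · (x_{k,j} - mean_j), divisor n-1 = 5:
  S[A,A] = ((2.8333)·(2.8333) + (0.8333)·(0.8333) + (-1.1667)·(-1.1667) + (1.8333)·(1.8333) + (-3.1667)·(-3.1667) + (-1.1667)·(-1.1667)) / 5 = 24.8333/5 = 4.9667
  S[A,B] = ((2.8333)·(3.3333) + (0.8333)·(2.3333) + (-1.1667)·(-3.6667) + (1.8333)·(-3.6667) + (-3.1667)·(1.3333) + (-1.1667)·(0.3333)) / 5 = 4.3333/5 = 0.8667
  S[B,B] = ((3.3333)·(3.3333) + (2.3333)·(2.3333) + (-3.6667)·(-3.6667) + (-3.6667)·(-3.6667) + (1.3333)·(1.3333) + (0.3333)·(0.3333)) / 5 = 45.3333/5 = 9.0667
  S = [[4.9667, 0.8667],
 [0.8667, 9.0667]].

Step 3 — invert S. det(S) = 4.9667·9.0667 - (0.8667)² = 44.28.
  S^{-1} = (1/det) · [[d, -b], [-b, a]] = [[0.2048, -0.0196],
 [-0.0196, 0.1122]].

Step 4 — quadratic form (x̄ - mu_0)^T · S^{-1} · (x̄ - mu_0):
  S^{-1} · (x̄ - mu_0) = (0.2063, 0.1641),
  (x̄ - mu_0)^T · [...] = (1.1667)·(0.2063) + (1.6667)·(0.1641) = 0.5142.

Step 5 — scale by n: T² = 6 · 0.5142 = 3.0849.

T² ≈ 3.0849


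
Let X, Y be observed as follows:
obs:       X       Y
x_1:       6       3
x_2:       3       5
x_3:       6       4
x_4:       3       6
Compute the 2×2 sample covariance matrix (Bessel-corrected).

Step 1 — column means:
  mean(X) = (6 + 3 + 6 + 3) / 4 = 18/4 = 4.5
  mean(Y) = (3 + 5 + 4 + 6) / 4 = 18/4 = 4.5

Step 2 — sample covariance S[i,j] = (1/(n-1)) · Σ_k (x_{k,i} - mean_i) · (x_{k,j} - mean_j), with n-1 = 3.
  S[X,X] = ((1.5)·(1.5) + (-1.5)·(-1.5) + (1.5)·(1.5) + (-1.5)·(-1.5)) / 3 = 9/3 = 3
  S[X,Y] = ((1.5)·(-1.5) + (-1.5)·(0.5) + (1.5)·(-0.5) + (-1.5)·(1.5)) / 3 = -6/3 = -2
  S[Y,Y] = ((-1.5)·(-1.5) + (0.5)·(0.5) + (-0.5)·(-0.5) + (1.5)·(1.5)) / 3 = 5/3 = 1.6667

S is symmetric (S[j,i] = S[i,j]). Assembling:

S = [[3, -2],
 [-2, 1.6667]]


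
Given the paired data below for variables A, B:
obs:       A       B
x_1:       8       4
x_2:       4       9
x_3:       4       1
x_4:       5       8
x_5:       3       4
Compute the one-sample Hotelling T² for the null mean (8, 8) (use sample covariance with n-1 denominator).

Step 1 — sample mean vector:
  mean(A) = (8 + 4 + 4 + 5 + 3) / 5 = 24/5 = 4.8
  mean(B) = (4 + 9 + 1 + 8 + 4) / 5 = 26/5 = 5.2
  x̄ = (4.8, 5.2),  deviation x̄ - mu_0 = (4.8, 5.2) - (8, 8) = (-3.2, -2.8).

Step 2 — sample covariance matrix, S[i,j] = (1/(n-1)) · Σ_k (x_{k,i} - mean_i) · (x_{k,j} - mean_j), divisor n-1 = 4:
  S[A,A] = ((3.2)·(3.2) + (-0.8)·(-0.8) + (-0.8)·(-0.8) + (0.2)·(0.2) + (-1.8)·(-1.8)) / 4 = 14.8/4 = 3.7
  S[A,B] = ((3.2)·(-1.2) + (-0.8)·(3.8) + (-0.8)·(-4.2) + (0.2)·(2.8) + (-1.8)·(-1.2)) / 4 = -0.8/4 = -0.2
  S[B,B] = ((-1.2)·(-1.2) + (3.8)·(3.8) + (-4.2)·(-4.2) + (2.8)·(2.8) + (-1.2)·(-1.2)) / 4 = 42.8/4 = 10.7
  S = [[3.7, -0.2],
 [-0.2, 10.7]].

Step 3 — invert S. det(S) = 3.7·10.7 - (-0.2)² = 39.55.
  S^{-1} = (1/det) · [[d, -b], [-b, a]] = [[0.2705, 0.0051],
 [0.0051, 0.0936]].

Step 4 — quadratic form (x̄ - mu_0)^T · S^{-1} · (x̄ - mu_0):
  S^{-1} · (x̄ - mu_0) = (-0.8799, -0.2781),
  (x̄ - mu_0)^T · [...] = (-3.2)·(-0.8799) + (-2.8)·(-0.2781) = 3.5944.

Step 5 — scale by n: T² = 5 · 3.5944 = 17.9722.

T² ≈ 17.9722


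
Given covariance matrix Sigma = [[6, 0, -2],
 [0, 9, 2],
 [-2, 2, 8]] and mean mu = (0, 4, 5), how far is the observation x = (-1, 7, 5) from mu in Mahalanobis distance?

Step 1 — centre the observation: (x - mu) = (-1, 3, 0).

Step 2 — invert Sigma (cofactor / det for 3×3, or solve directly):
  Sigma^{-1} = [[0.1828, -0.0108, 0.0484],
 [-0.0108, 0.1183, -0.0323],
 [0.0484, -0.0323, 0.1452]].

Step 3 — form the quadratic (x - mu)^T · Sigma^{-1} · (x - mu):
  Sigma^{-1} · (x - mu) = (-0.2151, 0.3656, -0.1452).
  (x - mu)^T · [Sigma^{-1} · (x - mu)] = (-1)·(-0.2151) + (3)·(0.3656) + (0)·(-0.1452) = 1.3118.

Step 4 — take square root: d = √(1.3118) ≈ 1.1454.

d(x, mu) = √(1.3118) ≈ 1.1454


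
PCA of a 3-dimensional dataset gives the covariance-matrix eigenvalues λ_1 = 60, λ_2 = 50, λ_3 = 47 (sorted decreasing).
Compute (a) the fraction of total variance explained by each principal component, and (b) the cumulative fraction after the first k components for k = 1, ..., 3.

Step 1 — total variance = trace(Sigma) = Σ λ_i = 60 + 50 + 47 = 157.

Step 2 — fraction explained by component i = λ_i / Σ λ:
  PC1: 60/157 = 0.3822
  PC2: 50/157 = 0.3185
  PC3: 47/157 = 0.2994

Step 3 — cumulative fraction after k components = (λ_1 + ... + λ_k) / Σ λ:
  k = 1: 60/157 = 0.3822
  k = 2: (60 + 50)/157 = 110/157 = 0.7006
  k = 3: (60 + 50 + 47)/157 = 157/157 = 1

Summary (fraction, with percent):

explained: PC1 0.3822 (38.22%), PC2 0.3185 (31.85%), PC3 0.2994 (29.94%);  cumulative: 0.3822, 0.7006, 1


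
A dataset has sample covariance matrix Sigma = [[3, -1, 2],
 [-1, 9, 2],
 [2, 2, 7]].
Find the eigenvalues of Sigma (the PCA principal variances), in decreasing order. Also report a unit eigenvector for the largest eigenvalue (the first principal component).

Step 1 — characteristic polynomial p(λ) = det(λI - Sigma) = λ³ - tr·λ² + c_1·λ - det, where tr = trace, c_1 = sum of the principal 2×2 minors, det = det(Sigma):
  tr = 3 + 9 + 7 = 19,
  c_1 = (3·9 - (-1)²) + (3·7 - (2)²) + (9·7 - (2)²) = 26 + 17 + 59 = 102,
  det = 3·(9·7 - (2)²) - (-1)·((-1)·7 - (2)·(2)) + (2)·((-1)·(2) - 9·(2)) = 3·(59) - (-1)·(-11) + (2)·(-20) = 126.
  So p(λ) = λ³ - 19λ² + 102λ - 126.
Step 2 — look for an integer root (rational root theorem: any rational root is an integer divisor of 126). Testing λ = 7:
  p(7) = 343 - 931 + 714 - 126 = 0  ✓
  Dividing out (λ - 7): p(λ) = (λ - 7)(λ² - 12λ + 18).
Step 3 — remaining eigenvalues from the quadratic λ² - 12λ + 18 = 0:
  Δ = 12² - 4·18 = 144 - 72 = 72,  λ = (12 ± √72)/2 = (12 ± 8.4853)/2 ≈ 10.2426 or 1.7574.
  Sorted: λ_1 = 10.2426,  λ_2 = 7,  λ_3 = 1.7574  (check: sum = 19 = tr ✓).

Step 4 — unit eigenvector for λ_1 ≈ 10.2426: v spans the null space of (Sigma - λ_1 I), whose rows are
  r_1 = (-7.2426, -1, 2),  r_2 = (-1, -1.2426, 2),  r_3 = (2, 2, -3.2426).
  v is orthogonal to every row, so take v ∝ r_1 × r_2 = ((-1)·(2) - (2)·(-1.2426), (2)·(-1) - (-7.2426)·(2), (-7.2426)·(-1.2426) - (-1)·(-1)) ≈ (0.4853, 12.4853, 8).
  Let u = (0.4853, 12.4853, 8).
  ||u|| = √((0.4853)² + (12.4853)² + (8)²) = √(220.1177) ≈ 14.8364,  v_1 = u/||u|| ≈ (0.0327, 0.8415, 0.5392) (||v_1|| = 1).

λ_1 = 10.2426,  λ_2 = 7,  λ_3 = 1.7574;  v_1 ≈ (0.0327, 0.8415, 0.5392)


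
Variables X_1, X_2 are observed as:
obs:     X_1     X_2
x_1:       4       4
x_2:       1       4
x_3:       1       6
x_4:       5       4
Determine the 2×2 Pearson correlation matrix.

Step 1 — column means:
  mean(X_1) = (4 + 1 + 1 + 5) / 4 = 11/4 = 2.75
  mean(X_2) = (4 + 4 + 6 + 4) / 4 = 18/4 = 4.5

Step 2 — sample variances and covariances s[i,j] = (1/(n-1)) · Σ_k (x_{k,i} - mean_i) · (x_{k,j} - mean_j), with n-1 = 3:
  s[X_1,X_1] = ((1.25)·(1.25) + (-1.75)·(-1.75) + (-1.75)·(-1.75) + (2.25)·(2.25)) / 3 = 12.75/3 = 4.25
  s[X_1,X_2] = ((1.25)·(-0.5) + (-1.75)·(-0.5) + (-1.75)·(1.5) + (2.25)·(-0.5)) / 3 = -3.5/3 = -1.1667
  s[X_2,X_2] = ((-0.5)·(-0.5) + (-0.5)·(-0.5) + (1.5)·(1.5) + (-0.5)·(-0.5)) / 3 = 3/3 = 1
  Sample standard deviations s_i = √(s[i,i]):
  s(X_1) = √(4.25) = 2.0616
  s(X_2) = √(1) = 1

Step 3 — r_{ij} = s_{ij} / (s_i · s_j):
  r[X_1,X_1] = 1 (diagonal).
  r[X_1,X_2] = -1.1667 / (2.0616 · 1) = -1.1667 / 2.0616 = -0.5659
  r[X_2,X_2] = 1 (diagonal).

R is symmetric with unit diagonal. Assembling:

R = [[1, -0.5659],
 [-0.5659, 1]]


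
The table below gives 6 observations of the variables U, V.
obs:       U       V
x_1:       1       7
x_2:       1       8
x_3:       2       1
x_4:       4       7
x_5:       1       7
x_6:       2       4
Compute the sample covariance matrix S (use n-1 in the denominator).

Step 1 — column means:
  mean(U) = (1 + 1 + 2 + 4 + 1 + 2) / 6 = 11/6 = 1.8333
  mean(V) = (7 + 8 + 1 + 7 + 7 + 4) / 6 = 34/6 = 5.6667

Step 2 — sample covariance S[i,j] = (1/(n-1)) · Σ_k (x_{k,i} - mean_i) · (x_{k,j} - mean_j), with n-1 = 5.
  S[U,U] = ((-0.8333)·(-0.8333) + (-0.8333)·(-0.8333) + (0.1667)·(0.1667) + (2.1667)·(2.1667) + (-0.8333)·(-0.8333) + (0.1667)·(0.1667)) / 5 = 6.8333/5 = 1.3667
  S[U,V] = ((-0.8333)·(1.3333) + (-0.8333)·(2.3333) + (0.1667)·(-4.6667) + (2.1667)·(1.3333) + (-0.8333)·(1.3333) + (0.1667)·(-1.6667)) / 5 = -2.3333/5 = -0.4667
  S[V,V] = ((1.3333)·(1.3333) + (2.3333)·(2.3333) + (-4.6667)·(-4.6667) + (1.3333)·(1.3333) + (1.3333)·(1.3333) + (-1.6667)·(-1.6667)) / 5 = 35.3333/5 = 7.0667

S is symmetric (S[j,i] = S[i,j]). Assembling:

S = [[1.3667, -0.4667],
 [-0.4667, 7.0667]]


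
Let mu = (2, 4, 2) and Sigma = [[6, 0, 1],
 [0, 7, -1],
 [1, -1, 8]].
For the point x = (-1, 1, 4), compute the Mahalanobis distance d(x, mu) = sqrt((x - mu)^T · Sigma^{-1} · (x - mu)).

Step 1 — centre the observation: (x - mu) = (-3, -3, 2).

Step 2 — invert Sigma (cofactor / det for 3×3, or solve directly):
  Sigma^{-1} = [[0.1703, -0.0031, -0.0217],
 [-0.0031, 0.1455, 0.0186],
 [-0.0217, 0.0186, 0.13]].

Step 3 — form the quadratic (x - mu)^T · Sigma^{-1} · (x - mu):
  Sigma^{-1} · (x - mu) = (-0.5449, -0.3901, 0.2693).
  (x - mu)^T · [Sigma^{-1} · (x - mu)] = (-3)·(-0.5449) + (-3)·(-0.3901) + (2)·(0.2693) = 3.3437.

Step 4 — take square root: d = √(3.3437) ≈ 1.8286.

d(x, mu) = √(3.3437) ≈ 1.8286


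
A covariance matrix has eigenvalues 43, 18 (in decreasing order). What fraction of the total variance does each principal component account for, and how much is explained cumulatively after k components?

Step 1 — total variance = trace(Sigma) = Σ λ_i = 43 + 18 = 61.

Step 2 — fraction explained by component i = λ_i / Σ λ:
  PC1: 43/61 = 0.7049
  PC2: 18/61 = 0.2951

Step 3 — cumulative fraction after k components = (λ_1 + ... + λ_k) / Σ λ:
  k = 1: 43/61 = 0.7049
  k = 2: (43 + 18)/61 = 61/61 = 1

Summary (fraction, with percent):

explained: PC1 0.7049 (70.49%), PC2 0.2951 (29.51%);  cumulative: 0.7049, 1


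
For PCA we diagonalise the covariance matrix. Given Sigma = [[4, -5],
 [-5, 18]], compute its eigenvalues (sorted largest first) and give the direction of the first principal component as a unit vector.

Step 1 — characteristic polynomial of 2×2 Sigma:
  det(Sigma - λI) = λ² - trace · λ + det = 0.
  trace = 4 + 18 = 22, det = 4·18 - (-5)² = 47.
Step 2 — discriminant:
  Δ = trace² - 4·det = 484 - 188 = 296.
Step 3 — eigenvalues:
  λ = (trace ± √Δ)/2 = (22 ± 17.2047)/2,
  λ_1 = 19.6023,  λ_2 = 2.3977.

Step 4 — unit eigenvector for λ_1: solve (Sigma - λ_1 I)v = 0. First row:
  (4 - 19.6023)·v_x + (-5)·v_y = 0, i.e. (-15.6023)·v_x + (-5)·v_y = 0,
  so v ∝ (b, λ_1 - a) = (-5, 15.6023); multiply by -1 so the first entry is positive: u = (5, -15.6023).
  ||u|| = √((5)² + (-15.6023)²) = √(268.4326) ≈ 16.3839,
  v_1 = u/||u|| ≈ (0.3052, -0.9523) (||v_1|| = 1).

λ_1 = 19.6023,  λ_2 = 2.3977;  v_1 ≈ (0.3052, -0.9523)


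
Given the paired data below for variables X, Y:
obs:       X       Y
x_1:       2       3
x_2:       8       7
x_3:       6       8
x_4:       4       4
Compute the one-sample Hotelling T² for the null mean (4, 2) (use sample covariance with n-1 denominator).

Step 1 — sample mean vector:
  mean(X) = (2 + 8 + 6 + 4) / 4 = 20/4 = 5
  mean(Y) = (3 + 7 + 8 + 4) / 4 = 22/4 = 5.5
  x̄ = (5, 5.5),  deviation x̄ - mu_0 = (5, 5.5) - (4, 2) = (1, 3.5).

Step 2 — sample covariance matrix, S[i,j] = (1/(n-1)) · Σ_k (x_{k,i} - mean_i) · (x_{k,j} - mean_j), divisor n-1 = 3:
  S[X,X] = ((-3)·(-3) + (3)·(3) + (1)·(1) + (-1)·(-1)) / 3 = 20/3 = 6.6667
  S[X,Y] = ((-3)·(-2.5) + (3)·(1.5) + (1)·(2.5) + (-1)·(-1.5)) / 3 = 16/3 = 5.3333
  S[Y,Y] = ((-2.5)·(-2.5) + (1.5)·(1.5) + (2.5)·(2.5) + (-1.5)·(-1.5)) / 3 = 17/3 = 5.6667
  S = [[6.6667, 5.3333],
 [5.3333, 5.6667]].

Step 3 — invert S. det(S) = 6.6667·5.6667 - (5.3333)² = 9.3333.
  S^{-1} = (1/det) · [[d, -b], [-b, a]] = [[0.6071, -0.5714],
 [-0.5714, 0.7143]].

Step 4 — quadratic form (x̄ - mu_0)^T · S^{-1} · (x̄ - mu_0):
  S^{-1} · (x̄ - mu_0) = (-1.3929, 1.9286),
  (x̄ - mu_0)^T · [...] = (1)·(-1.3929) + (3.5)·(1.9286) = 5.3571.

Step 5 — scale by n: T² = 4 · 5.3571 = 21.4286.

T² ≈ 21.4286


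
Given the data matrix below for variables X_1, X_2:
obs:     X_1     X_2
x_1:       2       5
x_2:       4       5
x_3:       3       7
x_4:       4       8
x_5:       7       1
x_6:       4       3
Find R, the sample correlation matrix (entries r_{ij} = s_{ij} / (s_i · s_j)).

Step 1 — column means:
  mean(X_1) = (2 + 4 + 3 + 4 + 7 + 4) / 6 = 24/6 = 4
  mean(X_2) = (5 + 5 + 7 + 8 + 1 + 3) / 6 = 29/6 = 4.8333

Step 2 — sample variances and covariances s[i,j] = (1/(n-1)) · Σ_k (x_{k,i} - mean_i) · (x_{k,j} - mean_j), with n-1 = 5:
  s[X_1,X_1] = ((-2)·(-2) + (0)·(0) + (-1)·(-1) + (0)·(0) + (3)·(3) + (0)·(0)) / 5 = 14/5 = 2.8
  s[X_1,X_2] = ((-2)·(0.1667) + (0)·(0.1667) + (-1)·(2.1667) + (0)·(3.1667) + (3)·(-3.8333) + (0)·(-1.8333)) / 5 = -14/5 = -2.8
  s[X_2,X_2] = ((0.1667)·(0.1667) + (0.1667)·(0.1667) + (2.1667)·(2.1667) + (3.1667)·(3.1667) + (-3.8333)·(-3.8333) + (-1.8333)·(-1.8333)) / 5 = 32.8333/5 = 6.5667
  Sample standard deviations s_i = √(s[i,i]):
  s(X_1) = √(2.8) = 1.6733
  s(X_2) = √(6.5667) = 2.5626

Step 3 — r_{ij} = s_{ij} / (s_i · s_j):
  r[X_1,X_1] = 1 (diagonal).
  r[X_1,X_2] = -2.8 / (1.6733 · 2.5626) = -2.8 / 4.288 = -0.653
  r[X_2,X_2] = 1 (diagonal).

R is symmetric with unit diagonal. Assembling:

R = [[1, -0.653],
 [-0.653, 1]]
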